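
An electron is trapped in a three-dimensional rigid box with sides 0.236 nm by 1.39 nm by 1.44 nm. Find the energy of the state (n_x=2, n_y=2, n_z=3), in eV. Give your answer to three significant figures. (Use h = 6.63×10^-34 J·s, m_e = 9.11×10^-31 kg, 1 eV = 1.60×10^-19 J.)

For a 3D rectangular well E = (h²/8m_e)·Σ n_i²/L_i² = (6.63×10^-34)²/(8·9.11×10^-31) · [2²/(0.236 nm)² + 2²/(1.39 nm)² + 3²/(1.44 nm)²].
Evaluating gives E = 4.718×10^-18 J = 29.5 eV.

E = 29.5 eV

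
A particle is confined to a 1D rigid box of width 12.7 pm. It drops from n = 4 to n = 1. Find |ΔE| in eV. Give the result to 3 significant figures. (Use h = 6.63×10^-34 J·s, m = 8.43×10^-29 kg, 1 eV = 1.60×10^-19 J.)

|ΔE| = 379 eV

E_1 = h²/(8mL²) = 4.041×10^-18 J.
|ΔE| = |4² − 1²|·E_1 = 15·4.041×10^-18 J = 6.061×10^-17 J = 379 eV.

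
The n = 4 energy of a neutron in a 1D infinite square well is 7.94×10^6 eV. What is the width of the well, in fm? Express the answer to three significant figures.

From E_n = n²h²/(8m_nL²), L = n·h/√(8m_nE_n).
E_4 = 7.94×10^6 eV = 1.272×10^-12 J, so L = 4·6.626×10^-34/√(8·1.675×10^-27·1.272×10^-12) = 2.03×10^-14 m = 20.3 fm.

L = 20.3 fm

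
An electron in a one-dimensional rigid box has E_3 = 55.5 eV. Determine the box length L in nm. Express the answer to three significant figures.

From E_n = n²h²/(8m_eL²), L = n·h/√(8m_eE_n).
E_3 = 55.5 eV = 8.891×10^-18 J, so L = 3·6.626×10^-34/√(8·9.109×10^-31·8.891×10^-18) = 2.47×10^-10 m = 0.247 nm.

L = 0.247 nm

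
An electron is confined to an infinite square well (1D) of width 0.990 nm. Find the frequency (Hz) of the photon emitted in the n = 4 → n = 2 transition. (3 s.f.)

f = 1.11×10^15 Hz

E_1 = h²/(8m_eL²) = 6.147×10^-20 J and ΔE = (4² − 2²)E_1 = 7.376×10^-19 J.
f = ΔE/h = 7.376×10^-19/6.626×10^-34 = 1.11×10^15 Hz.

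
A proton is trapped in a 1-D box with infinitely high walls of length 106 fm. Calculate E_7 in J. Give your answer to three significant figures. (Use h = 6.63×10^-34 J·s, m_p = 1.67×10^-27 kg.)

For an infinite well E_n = n²h²/(8m_pL²), so E_1 = h²/(8m_pL²) = (6.63×10^-34)²/(8·1.67×10^-27·(1.06×10^-13 m)²) = 2.928×10^-15 J.
Then E_7 = 7²·E_1 = 49·2.928×10^-15 J = 1.43×10^-13 J.

E_7 = 1.43×10^-13 J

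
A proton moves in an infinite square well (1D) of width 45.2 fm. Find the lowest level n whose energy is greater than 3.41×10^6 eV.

n = 6

E_1 = h²/(8m_pL²) = 1.606×10^-14 J = 1.002×10^5 eV.
Need n² > 3.41×10^6/1.002×10^5 = 34.03, i.e. n > 5.834.
The smallest integer satisfying this is n = 6.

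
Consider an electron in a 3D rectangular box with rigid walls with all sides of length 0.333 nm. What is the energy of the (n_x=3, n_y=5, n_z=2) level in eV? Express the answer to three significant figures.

For a 3D rectangular well E = (h²/8m_e)·Σ n_i²/L_i² = (6.626×10^-34)²/(8·9.109×10^-31) · [3²/(0.333 nm)² + 5²/(0.333 nm)² + 2²/(0.333 nm)²].
Evaluating gives E = 2.065×10^-17 J = 129 eV.

E = 129 eV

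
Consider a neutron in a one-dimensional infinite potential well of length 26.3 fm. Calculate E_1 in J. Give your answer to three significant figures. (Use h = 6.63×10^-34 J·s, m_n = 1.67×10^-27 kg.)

For an infinite well E_n = n²h²/(8m_nL²), so E_1 = h²/(8m_nL²) = (6.63×10^-34)²/(8·1.67×10^-27·(2.63×10^-14 m)²) = 4.757×10^-14 J.

E_1 = 4.76×10^-14 J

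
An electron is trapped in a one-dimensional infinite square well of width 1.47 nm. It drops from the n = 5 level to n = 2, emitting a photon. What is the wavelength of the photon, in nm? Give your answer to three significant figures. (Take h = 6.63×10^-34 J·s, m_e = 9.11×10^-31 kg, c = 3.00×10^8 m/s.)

E_1 = h²/(8m_eL²) = 2.791×10^-20 J, so ΔE = (5² − 2²)E_1 = 5.861×10^-19 J.
λ = hc/ΔE = (6.63×10^-34·3.00×10^8)/5.861×10^-19 = 3.39×10^-7 m = 339 nm.

λ = 339 nm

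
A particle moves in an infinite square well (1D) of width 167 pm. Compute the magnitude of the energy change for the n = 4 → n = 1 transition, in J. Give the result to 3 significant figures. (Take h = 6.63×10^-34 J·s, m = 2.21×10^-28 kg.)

E_1 = h²/(8mL²) = 8.915×10^-21 J.
|ΔE| = |4² − 1²|·E_1 = 15·8.915×10^-21 J = 1.34×10^-19 J.

|ΔE| = 1.34×10^-19 J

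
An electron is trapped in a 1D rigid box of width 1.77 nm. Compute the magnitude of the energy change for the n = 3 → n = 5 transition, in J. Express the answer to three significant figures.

E_1 = h²/(8m_eL²) = 1.923×10^-20 J.
|ΔE| = |3² − 5²|·E_1 = 16·1.923×10^-20 J = 3.08×10^-19 J.

|ΔE| = 3.08×10^-19 J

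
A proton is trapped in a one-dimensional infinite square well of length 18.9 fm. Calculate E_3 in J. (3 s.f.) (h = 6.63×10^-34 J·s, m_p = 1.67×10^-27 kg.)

E_3 = 8.29×10^-13 J

For an infinite well E_n = n²h²/(8m_pL²), so E_1 = h²/(8m_pL²) = (6.63×10^-34)²/(8·1.67×10^-27·(1.89×10^-14 m)²) = 9.211×10^-14 J.
Then E_3 = 3²·E_1 = 9·9.211×10^-14 J = 8.29×10^-13 J.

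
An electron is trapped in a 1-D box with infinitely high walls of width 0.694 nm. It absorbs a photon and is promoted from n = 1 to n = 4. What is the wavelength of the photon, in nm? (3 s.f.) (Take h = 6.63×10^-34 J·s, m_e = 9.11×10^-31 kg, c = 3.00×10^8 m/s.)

E_1 = h²/(8m_eL²) = 1.252×10^-19 J, so ΔE = (4² − 1²)E_1 = 1.878×10^-18 J.
λ = hc/ΔE = (6.63×10^-34·3.00×10^8)/1.878×10^-18 = 1.06×10^-7 m = 106 nm.

λ = 106 nm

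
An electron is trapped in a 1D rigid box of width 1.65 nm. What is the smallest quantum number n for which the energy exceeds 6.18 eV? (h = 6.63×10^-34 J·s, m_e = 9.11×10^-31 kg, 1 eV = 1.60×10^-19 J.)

n = 7

E_1 = h²/(8m_eL²) = 2.215×10^-20 J = 0.1384 eV.
Need n² > 6.18/0.1384 = 44.65, i.e. n > 6.682.
The smallest integer satisfying this is n = 7.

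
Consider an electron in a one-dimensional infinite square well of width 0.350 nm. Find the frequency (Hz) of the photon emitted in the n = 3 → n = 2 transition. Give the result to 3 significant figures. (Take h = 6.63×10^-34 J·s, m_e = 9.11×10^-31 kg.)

E_1 = h²/(8m_eL²) = 4.924×10^-19 J and ΔE = (3² − 2²)E_1 = 2.462×10^-18 J.
f = ΔE/h = 2.462×10^-18/6.63×10^-34 = 3.71×10^15 Hz.

f = 3.71×10^15 Hz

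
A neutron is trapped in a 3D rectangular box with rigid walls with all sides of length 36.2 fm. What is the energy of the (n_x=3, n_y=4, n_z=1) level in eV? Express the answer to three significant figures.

For a 3D rectangular well E = (h²/8m_n)·Σ n_i²/L_i² = (6.626×10^-34)²/(8·1.675×10^-27) · [3²/(36.2 fm)² + 4²/(36.2 fm)² + 1²/(36.2 fm)²].
Evaluating gives E = 6.501×10^-13 J = 4.06×10^6 eV.

E = 4.06×10^6 eV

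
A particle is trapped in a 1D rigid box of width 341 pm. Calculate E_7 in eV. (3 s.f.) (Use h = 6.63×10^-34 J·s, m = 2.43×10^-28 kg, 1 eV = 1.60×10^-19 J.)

E_7 = 0.596 eV

For an infinite well E_n = n²h²/(8mL²), so E_1 = h²/(8mL²) = (6.63×10^-34)²/(8·2.43×10^-28·(3.41×10^-10 m)²) = 1.945×10^-21 J.
Then E_7 = 7²·E_1 = 49·1.945×10^-21 J = 9.531×10^-20 J.
Converting, E_7 = 9.531×10^-20 J / (1.60×10^-19 J/eV) = 0.596 eV.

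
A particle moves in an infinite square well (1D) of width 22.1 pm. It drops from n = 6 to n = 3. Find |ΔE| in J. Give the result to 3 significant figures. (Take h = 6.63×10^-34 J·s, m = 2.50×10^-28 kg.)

|ΔE| = 1.22×10^-17 J

E_1 = h²/(8mL²) = 4.500×10^-19 J.
|ΔE| = |6² − 3²|·E_1 = 27·4.500×10^-19 J = 1.22×10^-17 J.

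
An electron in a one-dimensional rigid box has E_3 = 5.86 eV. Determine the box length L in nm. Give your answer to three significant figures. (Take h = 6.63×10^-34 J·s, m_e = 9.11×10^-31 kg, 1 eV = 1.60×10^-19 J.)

L = 0.761 nm

From E_n = n²h²/(8m_eL²), L = n·h/√(8m_eE_n).
E_3 = 5.86 eV = 9.376×10^-19 J, so L = 3·6.63×10^-34/√(8·9.11×10^-31·9.376×10^-19) = 7.61×10^-10 m = 0.761 nm.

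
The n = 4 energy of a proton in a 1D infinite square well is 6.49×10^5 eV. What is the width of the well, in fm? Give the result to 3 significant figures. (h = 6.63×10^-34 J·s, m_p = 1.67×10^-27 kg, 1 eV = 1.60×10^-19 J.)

L = 71.2 fm

From E_n = n²h²/(8m_pL²), L = n·h/√(8m_pE_n).
E_4 = 6.49×10^5 eV = 1.038×10^-13 J, so L = 4·6.63×10^-34/√(8·1.67×10^-27·1.038×10^-13) = 7.12×10^-14 m = 71.2 fm.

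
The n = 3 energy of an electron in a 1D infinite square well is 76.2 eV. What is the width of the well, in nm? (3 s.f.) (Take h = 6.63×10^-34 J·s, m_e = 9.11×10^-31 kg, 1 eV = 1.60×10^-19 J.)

L = 0.211 nm

From E_n = n²h²/(8m_eL²), L = n·h/√(8m_eE_n).
E_3 = 76.2 eV = 1.219×10^-17 J, so L = 3·6.63×10^-34/√(8·9.11×10^-31·1.219×10^-17) = 2.11×10^-10 m = 0.211 nm.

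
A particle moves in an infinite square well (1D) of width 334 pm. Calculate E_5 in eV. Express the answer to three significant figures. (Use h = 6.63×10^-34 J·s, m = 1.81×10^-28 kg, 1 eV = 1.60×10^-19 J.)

For an infinite well E_n = n²h²/(8mL²), so E_1 = h²/(8mL²) = (6.63×10^-34)²/(8·1.81×10^-28·(3.34×10^-10 m)²) = 2.721×10^-21 J.
Then E_5 = 5²·E_1 = 25·2.721×10^-21 J = 6.802×10^-20 J.
Converting, E_5 = 6.802×10^-20 J / (1.60×10^-19 J/eV) = 0.425 eV.

E_5 = 0.425 eV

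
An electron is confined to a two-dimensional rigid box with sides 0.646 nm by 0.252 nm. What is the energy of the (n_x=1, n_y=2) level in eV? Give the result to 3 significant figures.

E = 24.6 eV

For a 2D rectangular well E = (h²/8m_e)·Σ n_i²/L_i² = (6.626×10^-34)²/(8·9.109×10^-31) · [1²/(0.646 nm)² + 2²/(0.252 nm)²].
Evaluating gives E = 3.939×10^-18 J = 24.6 eV.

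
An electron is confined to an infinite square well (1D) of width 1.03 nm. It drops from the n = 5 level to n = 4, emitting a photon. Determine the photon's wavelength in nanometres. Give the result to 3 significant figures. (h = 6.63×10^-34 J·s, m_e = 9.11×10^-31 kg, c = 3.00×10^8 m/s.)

E_1 = h²/(8m_eL²) = 5.685×10^-20 J, so ΔE = (5² − 4²)E_1 = 5.116×10^-19 J.
λ = hc/ΔE = (6.63×10^-34·3.00×10^8)/5.116×10^-19 = 3.89×10^-7 m = 389 nm.

λ = 389 nm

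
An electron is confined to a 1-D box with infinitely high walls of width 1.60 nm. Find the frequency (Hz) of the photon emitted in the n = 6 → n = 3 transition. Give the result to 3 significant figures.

E_1 = h²/(8m_eL²) = 2.353×10^-20 J and ΔE = (6² − 3²)E_1 = 6.353×10^-19 J.
f = ΔE/h = 6.353×10^-19/6.626×10^-34 = 9.59×10^14 Hz.

f = 9.59×10^14 Hz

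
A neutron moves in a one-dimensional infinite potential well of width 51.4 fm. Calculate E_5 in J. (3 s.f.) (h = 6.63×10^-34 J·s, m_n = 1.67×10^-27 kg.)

For an infinite well E_n = n²h²/(8m_nL²), so E_1 = h²/(8m_nL²) = (6.63×10^-34)²/(8·1.67×10^-27·(5.14×10^-14 m)²) = 1.245×10^-14 J.
Then E_5 = 5²·E_1 = 25·1.245×10^-14 J = 3.11×10^-13 J.

E_5 = 3.11×10^-13 J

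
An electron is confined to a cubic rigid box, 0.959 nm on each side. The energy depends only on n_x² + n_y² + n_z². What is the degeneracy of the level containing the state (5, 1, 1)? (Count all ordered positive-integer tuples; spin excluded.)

degeneracy = 4

The level has n_x² + n_y² + n_z² = 27. The ordered positive-integer solutions are (1, 1, 5), (1, 5, 1), (3, 3, 3), (5, 1, 1).
That gives 4 states.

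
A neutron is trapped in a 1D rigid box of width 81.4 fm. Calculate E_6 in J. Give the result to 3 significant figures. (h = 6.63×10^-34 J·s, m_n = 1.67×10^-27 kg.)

E_6 = 1.79×10^-13 J

For an infinite well E_n = n²h²/(8m_nL²), so E_1 = h²/(8m_nL²) = (6.63×10^-34)²/(8·1.67×10^-27·(8.14×10^-14 m)²) = 4.966×10^-15 J.
Then E_6 = 6²·E_1 = 36·4.966×10^-15 J = 1.79×10^-13 J.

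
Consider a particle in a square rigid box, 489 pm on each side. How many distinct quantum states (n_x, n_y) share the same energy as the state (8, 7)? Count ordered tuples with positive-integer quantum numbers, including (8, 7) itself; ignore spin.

The level has n_x² + n_y² = 113. The ordered positive-integer solutions are (7, 8), (8, 7).
That gives 2 states.

degeneracy = 2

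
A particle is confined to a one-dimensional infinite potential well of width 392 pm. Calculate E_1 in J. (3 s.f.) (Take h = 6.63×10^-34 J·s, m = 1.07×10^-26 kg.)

For an infinite well E_n = n²h²/(8mL²), so E_1 = h²/(8mL²) = (6.63×10^-34)²/(8·1.07×10^-26·(3.92×10^-10 m)²) = 3.342×10^-23 J.

E_1 = 3.34×10^-23 J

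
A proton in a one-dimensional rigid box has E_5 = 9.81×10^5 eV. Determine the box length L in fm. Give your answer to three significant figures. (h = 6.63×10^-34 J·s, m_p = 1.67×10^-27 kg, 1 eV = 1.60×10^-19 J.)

From E_n = n²h²/(8m_pL²), L = n·h/√(8m_pE_n).
E_5 = 9.81×10^5 eV = 1.570×10^-13 J, so L = 5·6.63×10^-34/√(8·1.67×10^-27·1.570×10^-13) = 7.24×10^-14 m = 72.4 fm.

L = 72.4 fm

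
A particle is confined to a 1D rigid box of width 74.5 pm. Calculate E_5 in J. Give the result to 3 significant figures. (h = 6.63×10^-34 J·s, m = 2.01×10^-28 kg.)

For an infinite well E_n = n²h²/(8mL²), so E_1 = h²/(8mL²) = (6.63×10^-34)²/(8·2.01×10^-28·(7.45×10^-11 m)²) = 4.925×10^-20 J.
Then E_5 = 5²·E_1 = 25·4.925×10^-20 J = 1.23×10^-18 J.

E_5 = 1.23×10^-18 J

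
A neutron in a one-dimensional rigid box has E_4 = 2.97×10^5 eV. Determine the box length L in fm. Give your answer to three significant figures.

L = 105 fm

From E_n = n²h²/(8m_nL²), L = n·h/√(8m_nE_n).
E_4 = 2.97×10^5 eV = 4.758×10^-14 J, so L = 4·6.626×10^-34/√(8·1.675×10^-27·4.758×10^-14) = 1.05×10^-13 m = 105 fm.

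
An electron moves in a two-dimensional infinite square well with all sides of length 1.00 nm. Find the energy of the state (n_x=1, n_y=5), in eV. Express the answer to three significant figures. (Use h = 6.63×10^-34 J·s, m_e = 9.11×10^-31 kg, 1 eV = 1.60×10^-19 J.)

For a 2D rectangular well E = (h²/8m_e)·Σ n_i²/L_i² = (6.63×10^-34)²/(8·9.11×10^-31) · [1²/(1.00 nm)² + 5²/(1.00 nm)²].
Evaluating gives E = 1.568×10^-18 J = 9.80 eV.

E = 9.80 eV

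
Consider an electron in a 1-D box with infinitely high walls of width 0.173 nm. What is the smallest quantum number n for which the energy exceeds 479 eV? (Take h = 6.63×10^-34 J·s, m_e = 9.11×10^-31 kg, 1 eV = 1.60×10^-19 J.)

E_1 = h²/(8m_eL²) = 2.015×10^-18 J = 12.59 eV.
Need n² > 479/12.59 = 38.05, i.e. n > 6.168.
The smallest integer satisfying this is n = 7.

n = 7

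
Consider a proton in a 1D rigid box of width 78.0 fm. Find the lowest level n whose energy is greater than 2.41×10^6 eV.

E_1 = h²/(8m_pL²) = 5.392×10^-15 J = 3.366×10^4 eV.
Need n² > 2.41×10^6/3.366×10^4 = 71.60, i.e. n > 8.462.
The smallest integer satisfying this is n = 9.

n = 9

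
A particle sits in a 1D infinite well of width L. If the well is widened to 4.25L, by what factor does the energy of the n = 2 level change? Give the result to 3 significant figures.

0.0554

E_n ∝ 1/L², so the energy scales by 1/4.25² = 0.0554.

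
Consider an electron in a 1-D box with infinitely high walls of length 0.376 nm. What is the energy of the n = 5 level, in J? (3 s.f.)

E_5 = 1.07×10^-17 J

For an infinite well E_n = n²h²/(8m_eL²), so E_1 = h²/(8m_eL²) = (6.626×10^-34)²/(8·9.109×10^-31·(3.76×10^-10 m)²) = 4.262×10^-19 J.
Then E_5 = 5²·E_1 = 25·4.262×10^-19 J = 1.07×10^-17 J.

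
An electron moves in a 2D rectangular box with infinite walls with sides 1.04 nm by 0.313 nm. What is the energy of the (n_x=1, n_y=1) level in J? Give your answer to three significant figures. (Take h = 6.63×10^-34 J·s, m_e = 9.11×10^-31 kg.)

E = 6.71×10^-19 J

For a 2D rectangular well E = (h²/8m_e)·Σ n_i²/L_i² = (6.63×10^-34)²/(8·9.11×10^-31) · [1²/(1.04 nm)² + 1²/(0.313 nm)²].
Evaluating gives E = 6.71×10^-19 J.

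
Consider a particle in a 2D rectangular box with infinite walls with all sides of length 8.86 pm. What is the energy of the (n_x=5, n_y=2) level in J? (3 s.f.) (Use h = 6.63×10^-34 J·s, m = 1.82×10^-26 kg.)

E = 1.12×10^-18 J

For a 2D rectangular well E = (h²/8m)·Σ n_i²/L_i² = (6.63×10^-34)²/(8·1.82×10^-26) · [5²/(8.86 pm)² + 2²/(8.86 pm)²].
Evaluating gives E = 1.12×10^-18 J.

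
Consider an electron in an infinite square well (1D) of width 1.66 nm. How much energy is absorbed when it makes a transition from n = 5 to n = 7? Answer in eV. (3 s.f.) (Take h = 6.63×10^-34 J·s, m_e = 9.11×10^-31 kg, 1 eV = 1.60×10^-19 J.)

E_1 = h²/(8m_eL²) = 2.189×10^-20 J.
|ΔE| = |5² − 7²|·E_1 = 24·2.189×10^-20 J = 5.254×10^-19 J = 3.28 eV.

|ΔE| = 3.28 eV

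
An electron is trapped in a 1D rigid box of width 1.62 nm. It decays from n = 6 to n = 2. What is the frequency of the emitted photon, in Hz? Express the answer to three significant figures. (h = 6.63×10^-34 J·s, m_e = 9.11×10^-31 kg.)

f = 1.11×10^15 Hz

E_1 = h²/(8m_eL²) = 2.298×10^-20 J and ΔE = (6² − 2²)E_1 = 7.354×10^-19 J.
f = ΔE/h = 7.354×10^-19/6.63×10^-34 = 1.11×10^15 Hz.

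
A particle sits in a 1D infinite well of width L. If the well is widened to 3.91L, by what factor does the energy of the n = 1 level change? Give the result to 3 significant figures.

0.0654

E_n ∝ 1/L², so the energy scales by 1/3.91² = 0.0654.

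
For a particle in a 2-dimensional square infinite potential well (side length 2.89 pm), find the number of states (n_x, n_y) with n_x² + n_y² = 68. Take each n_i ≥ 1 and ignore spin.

The level has n_x² + n_y² = 68. The ordered positive-integer solutions are (2, 8), (8, 2).
That gives 2 states.

degeneracy = 2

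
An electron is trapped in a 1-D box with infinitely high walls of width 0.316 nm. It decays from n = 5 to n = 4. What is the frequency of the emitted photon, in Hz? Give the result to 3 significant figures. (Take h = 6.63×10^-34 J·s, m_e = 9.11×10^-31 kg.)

f = 8.20×10^15 Hz

E_1 = h²/(8m_eL²) = 6.040×10^-19 J and ΔE = (5² − 4²)E_1 = 5.436×10^-18 J.
f = ΔE/h = 5.436×10^-18/6.63×10^-34 = 8.20×10^15 Hz.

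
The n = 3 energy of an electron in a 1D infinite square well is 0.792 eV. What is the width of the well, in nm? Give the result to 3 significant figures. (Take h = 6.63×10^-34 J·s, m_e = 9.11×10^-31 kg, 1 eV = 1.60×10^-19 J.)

From E_n = n²h²/(8m_eL²), L = n·h/√(8m_eE_n).
E_3 = 0.792 eV = 1.267×10^-19 J, so L = 3·6.63×10^-34/√(8·9.11×10^-31·1.267×10^-19) = 2.07×10^-9 m = 2.07 nm.

L = 2.07 nm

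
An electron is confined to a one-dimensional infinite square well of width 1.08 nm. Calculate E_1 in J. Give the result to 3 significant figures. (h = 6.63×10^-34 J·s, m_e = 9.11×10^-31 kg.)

For an infinite well E_n = n²h²/(8m_eL²), so E_1 = h²/(8m_eL²) = (6.63×10^-34)²/(8·9.11×10^-31·(1.08×10^-9 m)²) = 5.171×10^-20 J.

E_1 = 5.17×10^-20 J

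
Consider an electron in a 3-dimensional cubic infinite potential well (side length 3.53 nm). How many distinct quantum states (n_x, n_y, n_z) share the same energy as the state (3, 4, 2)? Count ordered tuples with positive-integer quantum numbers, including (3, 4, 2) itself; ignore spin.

The level has n_x² + n_y² + n_z² = 29. The ordered positive-integer solutions are (2, 3, 4), (2, 4, 3), (3, 2, 4), (3, 4, 2), (4, 2, 3), (4, 3, 2).
That gives 6 states.

degeneracy = 6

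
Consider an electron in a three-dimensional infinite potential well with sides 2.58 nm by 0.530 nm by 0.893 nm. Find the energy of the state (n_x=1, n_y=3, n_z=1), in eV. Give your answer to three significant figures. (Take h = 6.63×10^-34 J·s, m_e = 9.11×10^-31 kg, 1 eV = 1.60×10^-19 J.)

For a 3D rectangular well E = (h²/8m_e)·Σ n_i²/L_i² = (6.63×10^-34)²/(8·9.11×10^-31) · [1²/(2.58 nm)² + 3²/(0.530 nm)² + 1²/(0.893 nm)²].
Evaluating gives E = 2.017×10^-18 J = 12.6 eV.

E = 12.6 eV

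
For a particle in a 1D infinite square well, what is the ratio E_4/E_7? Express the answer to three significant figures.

E_n ∝ n², so E_4/E_7 = 4²/7² = 16/49 = 0.327.

0.327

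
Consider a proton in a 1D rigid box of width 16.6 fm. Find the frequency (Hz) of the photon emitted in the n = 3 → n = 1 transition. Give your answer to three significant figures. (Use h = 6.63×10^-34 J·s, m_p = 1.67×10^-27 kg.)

f = 1.44×10^21 Hz

E_1 = h²/(8m_pL²) = 1.194×10^-13 J and ΔE = (3² − 1²)E_1 = 9.552×10^-13 J.
f = ΔE/h = 9.552×10^-13/6.63×10^-34 = 1.44×10^21 Hz.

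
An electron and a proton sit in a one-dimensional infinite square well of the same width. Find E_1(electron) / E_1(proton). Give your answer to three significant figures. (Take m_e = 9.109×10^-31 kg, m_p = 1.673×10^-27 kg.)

E_n ∝ 1/m at fixed n and L, so the ratio is m_p/m_e = 1.673×10^-27/9.109×10^-31 = 1.84×10^3.

1.84×10^3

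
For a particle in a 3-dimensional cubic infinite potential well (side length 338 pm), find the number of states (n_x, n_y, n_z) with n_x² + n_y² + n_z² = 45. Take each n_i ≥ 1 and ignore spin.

The level has n_x² + n_y² + n_z² = 45. The ordered positive-integer solutions are (2, 4, 5), (2, 5, 4), (4, 2, 5), (4, 5, 2), (5, 2, 4), (5, 4, 2).
That gives 6 states.

degeneracy = 6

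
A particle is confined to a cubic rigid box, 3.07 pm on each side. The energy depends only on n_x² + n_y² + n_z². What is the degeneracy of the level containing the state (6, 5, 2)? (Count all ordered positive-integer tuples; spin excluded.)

degeneracy = 6

The level has n_x² + n_y² + n_z² = 65. The ordered positive-integer solutions are (2, 5, 6), (2, 6, 5), (5, 2, 6), (5, 6, 2), (6, 2, 5), (6, 5, 2).
That gives 6 states.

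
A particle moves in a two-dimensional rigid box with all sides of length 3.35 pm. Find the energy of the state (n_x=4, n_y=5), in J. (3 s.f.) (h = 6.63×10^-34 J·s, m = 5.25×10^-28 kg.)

E = 3.82×10^-16 J

For a 2D rectangular well E = (h²/8m)·Σ n_i²/L_i² = (6.63×10^-34)²/(8·5.25×10^-28) · [4²/(3.35 pm)² + 5²/(3.35 pm)²].
Evaluating gives E = 3.82×10^-16 J.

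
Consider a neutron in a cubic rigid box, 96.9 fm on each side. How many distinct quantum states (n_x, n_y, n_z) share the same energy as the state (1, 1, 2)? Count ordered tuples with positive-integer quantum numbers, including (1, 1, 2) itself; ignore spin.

The level has n_x² + n_y² + n_z² = 6. The ordered positive-integer solutions are (1, 1, 2), (1, 2, 1), (2, 1, 1).
That gives 3 states.

degeneracy = 3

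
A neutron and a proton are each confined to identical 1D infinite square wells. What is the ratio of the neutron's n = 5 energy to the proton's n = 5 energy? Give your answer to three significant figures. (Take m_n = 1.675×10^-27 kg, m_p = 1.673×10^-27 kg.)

E_n ∝ 1/m at fixed n and L, so the ratio is m_p/m_n = 1.673×10^-27/1.675×10^-27 = 0.999.

0.999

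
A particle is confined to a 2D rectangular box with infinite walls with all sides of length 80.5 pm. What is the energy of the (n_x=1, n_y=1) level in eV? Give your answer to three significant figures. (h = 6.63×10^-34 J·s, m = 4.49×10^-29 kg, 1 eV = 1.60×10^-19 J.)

E = 2.36 eV

For a 2D rectangular well E = (h²/8m)·Σ n_i²/L_i² = (6.63×10^-34)²/(8·4.49×10^-29) · [1²/(80.5 pm)² + 1²/(80.5 pm)²].
Evaluating gives E = 3.777×10^-19 J = 2.36 eV.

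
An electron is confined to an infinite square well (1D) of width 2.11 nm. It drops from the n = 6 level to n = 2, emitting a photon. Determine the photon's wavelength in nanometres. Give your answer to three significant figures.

E_1 = h²/(8m_eL²) = 1.353×10^-20 J, so ΔE = (6² − 2²)E_1 = 4.330×10^-19 J.
λ = hc/ΔE = (6.626×10^-34·2.998×10^8)/4.330×10^-19 = 4.59×10^-7 m = 459 nm.

λ = 459 nm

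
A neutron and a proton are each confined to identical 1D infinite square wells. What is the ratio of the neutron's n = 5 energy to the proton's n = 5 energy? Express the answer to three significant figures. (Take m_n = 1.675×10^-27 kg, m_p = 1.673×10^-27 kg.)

0.999

E_n ∝ 1/m at fixed n and L, so the ratio is m_p/m_n = 1.673×10^-27/1.675×10^-27 = 0.999.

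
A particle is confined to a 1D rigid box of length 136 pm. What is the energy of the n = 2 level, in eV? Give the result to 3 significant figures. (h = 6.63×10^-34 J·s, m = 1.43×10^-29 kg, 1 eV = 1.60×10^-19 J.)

For an infinite well E_n = n²h²/(8mL²), so E_1 = h²/(8mL²) = (6.63×10^-34)²/(8·1.43×10^-29·(1.36×10^-10 m)²) = 2.077×10^-19 J.
Then E_2 = 2²·E_1 = 4·2.077×10^-19 J = 8.308×10^-19 J.
Converting, E_2 = 8.308×10^-19 J / (1.60×10^-19 J/eV) = 5.19 eV.

E_2 = 5.19 eV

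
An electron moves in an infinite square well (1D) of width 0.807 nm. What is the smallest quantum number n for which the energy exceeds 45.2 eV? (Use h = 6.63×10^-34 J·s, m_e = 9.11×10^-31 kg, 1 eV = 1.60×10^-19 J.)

E_1 = h²/(8m_eL²) = 9.261×10^-20 J = 0.5788 eV.
Need n² > 45.2/0.5788 = 78.09, i.e. n > 8.837.
The smallest integer satisfying this is n = 9.

n = 9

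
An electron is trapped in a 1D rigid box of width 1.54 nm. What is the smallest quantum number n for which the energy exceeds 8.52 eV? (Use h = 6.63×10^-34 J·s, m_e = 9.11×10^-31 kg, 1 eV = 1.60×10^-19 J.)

E_1 = h²/(8m_eL²) = 2.543×10^-20 J = 0.1589 eV.
Need n² > 8.52/0.1589 = 53.62, i.e. n > 7.323.
The smallest integer satisfying this is n = 8.

n = 8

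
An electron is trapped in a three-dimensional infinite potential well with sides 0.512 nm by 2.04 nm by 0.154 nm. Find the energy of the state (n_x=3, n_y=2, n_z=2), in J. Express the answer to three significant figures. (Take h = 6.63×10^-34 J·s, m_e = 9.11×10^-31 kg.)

For a 3D rectangular well E = (h²/8m_e)·Σ n_i²/L_i² = (6.63×10^-34)²/(8·9.11×10^-31) · [3²/(0.512 nm)² + 2²/(2.04 nm)² + 2²/(0.154 nm)²].
Evaluating gives E = 1.23×10^-17 J.

E = 1.23×10^-17 J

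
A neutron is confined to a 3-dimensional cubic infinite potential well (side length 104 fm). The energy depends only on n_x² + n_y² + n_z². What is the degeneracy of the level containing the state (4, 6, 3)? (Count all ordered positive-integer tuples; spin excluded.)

degeneracy = 6

The level has n_x² + n_y² + n_z² = 61. The ordered positive-integer solutions are (3, 4, 6), (3, 6, 4), (4, 3, 6), (4, 6, 3), (6, 3, 4), (6, 4, 3).
That gives 6 states.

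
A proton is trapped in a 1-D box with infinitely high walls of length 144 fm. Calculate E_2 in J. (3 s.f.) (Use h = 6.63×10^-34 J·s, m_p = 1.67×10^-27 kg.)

E_2 = 6.35×10^-15 J

For an infinite well E_n = n²h²/(8m_pL²), so E_1 = h²/(8m_pL²) = (6.63×10^-34)²/(8·1.67×10^-27·(1.44×10^-13 m)²) = 1.587×10^-15 J.
Then E_2 = 2²·E_1 = 4·1.587×10^-15 J = 6.35×10^-15 J.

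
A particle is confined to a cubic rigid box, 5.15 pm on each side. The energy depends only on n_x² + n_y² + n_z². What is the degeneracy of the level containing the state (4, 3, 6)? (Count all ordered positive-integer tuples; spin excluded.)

The level has n_x² + n_y² + n_z² = 61. The ordered positive-integer solutions are (3, 4, 6), (3, 6, 4), (4, 3, 6), (4, 6, 3), (6, 3, 4), (6, 4, 3).
That gives 6 states.

degeneracy = 6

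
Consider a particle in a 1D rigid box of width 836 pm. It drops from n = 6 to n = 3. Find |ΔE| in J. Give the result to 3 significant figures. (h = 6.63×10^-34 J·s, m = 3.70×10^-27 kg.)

|ΔE| = 5.74×10^-22 J

E_1 = h²/(8mL²) = 2.125×10^-23 J.
|ΔE| = |6² − 3²|·E_1 = 27·2.125×10^-23 J = 5.74×10^-22 J.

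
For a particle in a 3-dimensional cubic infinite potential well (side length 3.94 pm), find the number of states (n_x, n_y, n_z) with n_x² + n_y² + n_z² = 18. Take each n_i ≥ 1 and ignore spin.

The level has n_x² + n_y² + n_z² = 18. The ordered positive-integer solutions are (1, 1, 4), (1, 4, 1), (4, 1, 1).
That gives 3 states.

degeneracy = 3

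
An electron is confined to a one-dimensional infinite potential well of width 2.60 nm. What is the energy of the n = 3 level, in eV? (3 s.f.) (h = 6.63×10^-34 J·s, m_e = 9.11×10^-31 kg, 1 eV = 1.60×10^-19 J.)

E_3 = 0.502 eV

For an infinite well E_n = n²h²/(8m_eL²), so E_1 = h²/(8m_eL²) = (6.63×10^-34)²/(8·9.11×10^-31·(2.60×10^-9 m)²) = 8.922×10^-21 J.
Then E_3 = 3²·E_1 = 9·8.922×10^-21 J = 8.030×10^-20 J.
Converting, E_3 = 8.030×10^-20 J / (1.60×10^-19 J/eV) = 0.502 eV.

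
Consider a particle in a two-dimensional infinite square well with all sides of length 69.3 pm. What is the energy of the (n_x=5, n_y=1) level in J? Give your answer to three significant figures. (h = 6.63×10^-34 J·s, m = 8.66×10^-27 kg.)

For a 2D rectangular well E = (h²/8m)·Σ n_i²/L_i² = (6.63×10^-34)²/(8·8.66×10^-27) · [5²/(69.3 pm)² + 1²/(69.3 pm)²].
Evaluating gives E = 3.43×10^-20 J.

E = 3.43×10^-20 J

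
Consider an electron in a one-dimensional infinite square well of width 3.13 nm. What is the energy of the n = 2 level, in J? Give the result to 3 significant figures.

E_2 = 2.46×10^-20 J

For an infinite well E_n = n²h²/(8m_eL²), so E_1 = h²/(8m_eL²) = (6.626×10^-34)²/(8·9.109×10^-31·(3.13×10^-9 m)²) = 6.150×10^-21 J.
Then E_2 = 2²·E_1 = 4·6.150×10^-21 J = 2.46×10^-20 J.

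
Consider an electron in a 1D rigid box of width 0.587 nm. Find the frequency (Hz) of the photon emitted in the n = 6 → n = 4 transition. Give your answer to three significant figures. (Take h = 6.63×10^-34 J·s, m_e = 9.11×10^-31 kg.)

E_1 = h²/(8m_eL²) = 1.750×10^-19 J and ΔE = (6² − 4²)E_1 = 3.500×10^-18 J.
f = ΔE/h = 3.500×10^-18/6.63×10^-34 = 5.28×10^15 Hz.

f = 5.28×10^15 Hz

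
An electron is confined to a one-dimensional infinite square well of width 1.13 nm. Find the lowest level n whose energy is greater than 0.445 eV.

E_1 = h²/(8m_eL²) = 4.718×10^-20 J = 0.2945 eV.
Need n² > 0.445/0.2945 = 1.511, i.e. n > 1.229.
The smallest integer satisfying this is n = 2.

n = 2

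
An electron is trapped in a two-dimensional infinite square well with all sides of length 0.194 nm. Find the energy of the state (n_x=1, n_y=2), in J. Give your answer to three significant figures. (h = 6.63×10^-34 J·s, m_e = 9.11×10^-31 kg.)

E = 8.01×10^-18 J

For a 2D rectangular well E = (h²/8m_e)·Σ n_i²/L_i² = (6.63×10^-34)²/(8·9.11×10^-31) · [1²/(0.194 nm)² + 2²/(0.194 nm)²].
Evaluating gives E = 8.01×10^-18 J.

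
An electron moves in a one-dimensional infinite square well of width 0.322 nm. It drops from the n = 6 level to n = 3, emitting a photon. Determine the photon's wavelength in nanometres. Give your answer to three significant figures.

E_1 = h²/(8m_eL²) = 5.811×10^-19 J, so ΔE = (6² − 3²)E_1 = 1.569×10^-17 J.
λ = hc/ΔE = (6.626×10^-34·2.998×10^8)/1.569×10^-17 = 1.27×10^-8 m = 12.7 nm.

λ = 12.7 nm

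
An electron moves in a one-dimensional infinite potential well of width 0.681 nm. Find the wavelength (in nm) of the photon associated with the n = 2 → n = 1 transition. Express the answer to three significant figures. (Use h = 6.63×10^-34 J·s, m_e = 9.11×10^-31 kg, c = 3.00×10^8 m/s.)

E_1 = h²/(8m_eL²) = 1.301×10^-19 J, so ΔE = (2² − 1²)E_1 = 3.903×10^-19 J.
λ = hc/ΔE = (6.63×10^-34·3.00×10^8)/3.903×10^-19 = 5.10×10^-7 m = 510 nm.

λ = 510 nm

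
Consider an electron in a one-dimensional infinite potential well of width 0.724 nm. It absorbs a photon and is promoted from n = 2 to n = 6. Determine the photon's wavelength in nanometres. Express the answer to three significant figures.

E_1 = h²/(8m_eL²) = 1.149×10^-19 J, so ΔE = (6² − 2²)E_1 = 3.677×10^-18 J.
λ = hc/ΔE = (6.626×10^-34·2.998×10^8)/3.677×10^-18 = 5.40×10^-8 m = 54.0 nm.

λ = 54.0 nm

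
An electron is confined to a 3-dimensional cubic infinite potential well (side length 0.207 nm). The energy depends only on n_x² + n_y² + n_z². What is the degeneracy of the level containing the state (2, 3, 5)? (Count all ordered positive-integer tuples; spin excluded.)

degeneracy = 9

The level has n_x² + n_y² + n_z² = 38. The ordered positive-integer solutions are (1, 1, 6), (1, 6, 1), (2, 3, 5), (2, 5, 3), (3, 2, 5), (3, 5, 2), (5, 2, 3), (5, 3, 2), (6, 1, 1).
That gives 9 states.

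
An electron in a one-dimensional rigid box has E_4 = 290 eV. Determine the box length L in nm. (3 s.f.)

From E_n = n²h²/(8m_eL²), L = n·h/√(8m_eE_n).
E_4 = 290 eV = 4.646×10^-17 J, so L = 4·6.626×10^-34/√(8·9.109×10^-31·4.646×10^-17) = 1.44×10^-10 m = 0.144 nm.

L = 0.144 nm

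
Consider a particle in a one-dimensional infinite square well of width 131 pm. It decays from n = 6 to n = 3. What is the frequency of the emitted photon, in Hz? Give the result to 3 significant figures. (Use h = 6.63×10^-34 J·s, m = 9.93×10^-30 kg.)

f = 1.31×10^16 Hz

E_1 = h²/(8mL²) = 3.224×10^-19 J and ΔE = (6² − 3²)E_1 = 8.705×10^-18 J.
f = ΔE/h = 8.705×10^-18/6.63×10^-34 = 1.31×10^16 Hz.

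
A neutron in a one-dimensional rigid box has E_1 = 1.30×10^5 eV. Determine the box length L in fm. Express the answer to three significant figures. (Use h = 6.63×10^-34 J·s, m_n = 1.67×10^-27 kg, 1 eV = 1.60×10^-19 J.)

From E_n = n²h²/(8m_nL²), L = n·h/√(8m_nE_n).
E_1 = 1.30×10^5 eV = 2.080×10^-14 J, so L = 1·6.63×10^-34/√(8·1.67×10^-27·2.080×10^-14) = 3.98×10^-14 m = 39.8 fm.

L = 39.8 fm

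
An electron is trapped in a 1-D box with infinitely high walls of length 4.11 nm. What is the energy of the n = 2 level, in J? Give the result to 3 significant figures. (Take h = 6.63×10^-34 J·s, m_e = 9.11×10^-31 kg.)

E_2 = 1.43×10^-20 J

For an infinite well E_n = n²h²/(8m_eL²), so E_1 = h²/(8m_eL²) = (6.63×10^-34)²/(8·9.11×10^-31·(4.11×10^-9 m)²) = 3.571×10^-21 J.
Then E_2 = 2²·E_1 = 4·3.571×10^-21 J = 1.43×10^-20 J.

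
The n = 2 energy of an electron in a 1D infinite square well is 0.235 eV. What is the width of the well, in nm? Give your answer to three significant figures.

L = 2.53 nm

From E_n = n²h²/(8m_eL²), L = n·h/√(8m_eE_n).
E_2 = 0.235 eV = 3.765×10^-20 J, so L = 2·6.626×10^-34/√(8·9.109×10^-31·3.765×10^-20) = 2.53×10^-9 m = 2.53 nm.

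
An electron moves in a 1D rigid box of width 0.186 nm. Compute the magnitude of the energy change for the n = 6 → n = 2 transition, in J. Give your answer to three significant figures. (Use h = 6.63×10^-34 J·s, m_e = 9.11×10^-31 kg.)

E_1 = h²/(8m_eL²) = 1.743×10^-18 J.
|ΔE| = |6² − 2²|·E_1 = 32·1.743×10^-18 J = 5.58×10^-17 J.

|ΔE| = 5.58×10^-17 J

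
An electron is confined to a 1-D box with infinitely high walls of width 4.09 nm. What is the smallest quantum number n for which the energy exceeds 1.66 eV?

n = 9

E_1 = h²/(8m_eL²) = 3.602×10^-21 J = 0.02248 eV.
Need n² > 1.66/0.02248 = 73.84, i.e. n > 8.593.
The smallest integer satisfying this is n = 9.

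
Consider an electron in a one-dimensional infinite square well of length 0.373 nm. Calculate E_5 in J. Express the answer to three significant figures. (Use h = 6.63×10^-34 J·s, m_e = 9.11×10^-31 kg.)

For an infinite well E_n = n²h²/(8m_eL²), so E_1 = h²/(8m_eL²) = (6.63×10^-34)²/(8·9.11×10^-31·(3.73×10^-10 m)²) = 4.335×10^-19 J.
Then E_5 = 5²·E_1 = 25·4.335×10^-19 J = 1.08×10^-17 J.

E_5 = 1.08×10^-17 J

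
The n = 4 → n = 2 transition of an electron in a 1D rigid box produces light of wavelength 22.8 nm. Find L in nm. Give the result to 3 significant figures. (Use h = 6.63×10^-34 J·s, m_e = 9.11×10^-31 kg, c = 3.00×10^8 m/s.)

L = 0.288 nm

The photon carries ΔE = hc/λ = 6.63×10^-34·3.00×10^8/2.28×10^-8 m = 8.724×10^-18 J.
Since ΔE = (4² − 2²)E_1, E_1 = 7.270×10^-19 J, and L = h/√(8m_eE_1) = 2.88×10^-10 m = 0.288 nm.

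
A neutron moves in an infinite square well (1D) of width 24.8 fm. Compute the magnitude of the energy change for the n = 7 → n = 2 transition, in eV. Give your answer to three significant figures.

|ΔE| = 1.50×10^7 eV

E_1 = h²/(8m_nL²) = 5.327×10^-14 J.
|ΔE| = |7² − 2²|·E_1 = 45·5.327×10^-14 J = 2.397×10^-12 J = 1.50×10^7 eV.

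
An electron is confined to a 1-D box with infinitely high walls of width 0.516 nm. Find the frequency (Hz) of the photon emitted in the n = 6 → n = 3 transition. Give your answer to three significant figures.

f = 9.22×10^15 Hz

E_1 = h²/(8m_eL²) = 2.263×10^-19 J and ΔE = (6² − 3²)E_1 = 6.110×10^-18 J.
f = ΔE/h = 6.110×10^-18/6.626×10^-34 = 9.22×10^15 Hz.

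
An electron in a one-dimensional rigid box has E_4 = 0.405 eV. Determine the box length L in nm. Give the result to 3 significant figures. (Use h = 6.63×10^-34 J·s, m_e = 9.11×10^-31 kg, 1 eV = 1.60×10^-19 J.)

From E_n = n²h²/(8m_eL²), L = n·h/√(8m_eE_n).
E_4 = 0.405 eV = 6.480×10^-20 J, so L = 4·6.63×10^-34/√(8·9.11×10^-31·6.480×10^-20) = 3.86×10^-9 m = 3.86 nm.

L = 3.86 nm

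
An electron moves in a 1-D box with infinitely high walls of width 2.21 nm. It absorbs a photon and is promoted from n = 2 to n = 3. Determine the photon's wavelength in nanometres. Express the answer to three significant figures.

E_1 = h²/(8m_eL²) = 1.234×10^-20 J, so ΔE = (3² − 2²)E_1 = 6.170×10^-20 J.
λ = hc/ΔE = (6.626×10^-34·2.998×10^8)/6.170×10^-20 = 3.22×10^-6 m = 3.22×10^3 nm.

λ = 3.22×10^3 nm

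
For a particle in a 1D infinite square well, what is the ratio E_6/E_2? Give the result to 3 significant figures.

9.00

E_n ∝ n², so E_6/E_2 = 6²/2² = 36/4 = 9.00.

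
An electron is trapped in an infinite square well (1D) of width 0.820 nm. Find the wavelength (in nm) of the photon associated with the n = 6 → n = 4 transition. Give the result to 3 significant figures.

E_1 = h²/(8m_eL²) = 8.960×10^-20 J, so ΔE = (6² − 4²)E_1 = 1.792×10^-18 J.
λ = hc/ΔE = (6.626×10^-34·2.998×10^8)/1.792×10^-18 = 1.11×10^-7 m = 111 nm.

λ = 111 nm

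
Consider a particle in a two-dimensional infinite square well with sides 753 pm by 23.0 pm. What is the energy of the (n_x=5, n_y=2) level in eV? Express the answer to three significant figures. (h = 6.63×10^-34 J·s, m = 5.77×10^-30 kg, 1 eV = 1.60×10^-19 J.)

E = 453 eV

For a 2D rectangular well E = (h²/8m)·Σ n_i²/L_i² = (6.63×10^-34)²/(8·5.77×10^-30) · [5²/(753 pm)² + 2²/(23.0 pm)²].
Evaluating gives E = 7.243×10^-17 J = 453 eV.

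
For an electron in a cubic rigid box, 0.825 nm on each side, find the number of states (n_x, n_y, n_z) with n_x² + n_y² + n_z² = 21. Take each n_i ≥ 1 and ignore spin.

degeneracy = 6

The level has n_x² + n_y² + n_z² = 21. The ordered positive-integer solutions are (1, 2, 4), (1, 4, 2), (2, 1, 4), (2, 4, 1), (4, 1, 2), (4, 2, 1).
That gives 6 states.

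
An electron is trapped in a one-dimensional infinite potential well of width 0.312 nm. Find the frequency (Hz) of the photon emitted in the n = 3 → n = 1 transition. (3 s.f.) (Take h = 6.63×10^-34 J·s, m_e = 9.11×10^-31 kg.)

E_1 = h²/(8m_eL²) = 6.196×10^-19 J and ΔE = (3² − 1²)E_1 = 4.957×10^-18 J.
f = ΔE/h = 4.957×10^-18/6.63×10^-34 = 7.48×10^15 Hz.

f = 7.48×10^15 Hz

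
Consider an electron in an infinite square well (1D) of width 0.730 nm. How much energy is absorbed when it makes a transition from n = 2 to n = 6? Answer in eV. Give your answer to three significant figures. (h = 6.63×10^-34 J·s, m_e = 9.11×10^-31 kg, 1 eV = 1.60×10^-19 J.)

E_1 = h²/(8m_eL²) = 1.132×10^-19 J.
|ΔE| = |2² − 6²|·E_1 = 32·1.132×10^-19 J = 3.622×10^-18 J = 22.6 eV.

|ΔE| = 22.6 eV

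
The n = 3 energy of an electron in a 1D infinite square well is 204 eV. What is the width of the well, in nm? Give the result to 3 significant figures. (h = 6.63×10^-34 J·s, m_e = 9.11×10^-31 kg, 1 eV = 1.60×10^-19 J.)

L = 0.129 nm

From E_n = n²h²/(8m_eL²), L = n·h/√(8m_eE_n).
E_3 = 204 eV = 3.264×10^-17 J, so L = 3·6.63×10^-34/√(8·9.11×10^-31·3.264×10^-17) = 1.29×10^-10 m = 0.129 nm.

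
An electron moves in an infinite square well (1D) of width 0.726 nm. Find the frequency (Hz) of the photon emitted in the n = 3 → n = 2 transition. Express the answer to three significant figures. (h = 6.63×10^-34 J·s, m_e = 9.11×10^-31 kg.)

f = 8.63×10^14 Hz

E_1 = h²/(8m_eL²) = 1.144×10^-19 J and ΔE = (3² − 2²)E_1 = 5.720×10^-19 J.
f = ΔE/h = 5.720×10^-19/6.63×10^-34 = 8.63×10^14 Hz.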